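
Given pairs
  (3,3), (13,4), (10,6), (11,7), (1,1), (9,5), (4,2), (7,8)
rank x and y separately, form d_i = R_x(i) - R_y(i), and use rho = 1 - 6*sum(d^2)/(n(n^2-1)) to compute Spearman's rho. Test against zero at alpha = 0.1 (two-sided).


Step 1: Rank x and y separately (midranks; no ties here).
rank(x): 3->2, 13->8, 10->6, 11->7, 1->1, 9->5, 4->3, 7->4
rank(y): 3->3, 4->4, 6->6, 7->7, 1->1, 5->5, 2->2, 8->8
Step 2: d_i = R_x(i) - R_y(i); compute d_i^2.
  (2-3)^2=1, (8-4)^2=16, (6-6)^2=0, (7-7)^2=0, (1-1)^2=0, (5-5)^2=0, (3-2)^2=1, (4-8)^2=16
sum(d^2) = 34.
Step 3: rho = 1 - 6*34 / (8*(8^2 - 1)) = 1 - 204/504 = 0.595238.
Step 4: Under H0, t = rho * sqrt((n-2)/(1-rho^2)) = 1.8145 ~ t(6).
Step 5: Two-sided p-value from the t-distribution with 6 df = 0.119530.
Step 6: alpha = 0.1. fail to reject H0.

rho = 0.5952, p = 0.119530, fail to reject H0 at alpha = 0.1.


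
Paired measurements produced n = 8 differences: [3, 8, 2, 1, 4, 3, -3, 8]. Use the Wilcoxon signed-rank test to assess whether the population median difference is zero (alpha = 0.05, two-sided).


Step 1: Drop any zero differences (none here) and take |d_i|.
|d| = [3, 8, 2, 1, 4, 3, 3, 8]
Step 2: Midrank |d_i| (ties get averaged ranks).
ranks: |3|->4, |8|->7.5, |2|->2, |1|->1, |4|->6, |3|->4, |3|->4, |8|->7.5
Step 3: Attach original signs; sum ranks with positive sign and with negative sign.
W+ = 4 + 7.5 + 2 + 1 + 6 + 4 + 7.5 = 32
W- = 4 = 4
(Check: W+ + W- = 36 should equal n(n+1)/2 = 36.)
Step 4: Test statistic W = min(W+, W-) = 4.
Step 5: Ties in |d|, so use the tie-corrected normal approximation.
        E[W] = n(n+1)/4 = 8*9/4 = 18.
        Tie groups: |d|=3 (t=3), |d|=8 (t=2); sum(t^3 - t) = 30.
        Var[W] = n(n+1)(2n+1)/24 - sum(t^3-t)/48 = 1224/24 - 30/48 = 50.375.
        z = (W - E[W]) / sqrt(Var[W]) = (4 - 18) / 7.0975 = -1.9725.
        Two-sided p = 2*Phi(z) = 0.048551.
Step 6: alpha = 0.05. reject H0.

W+ = 32, W- = 4, W = min = 4, p = 0.048551, reject H0.


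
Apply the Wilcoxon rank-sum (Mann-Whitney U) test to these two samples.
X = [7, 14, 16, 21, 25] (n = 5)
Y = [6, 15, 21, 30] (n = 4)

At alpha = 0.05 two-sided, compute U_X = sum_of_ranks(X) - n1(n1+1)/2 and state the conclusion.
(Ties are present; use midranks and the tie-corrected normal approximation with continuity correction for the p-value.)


Step 1: Combine and sort all 9 observations; assign midranks.
sorted (value, group): (6,Y), (7,X), (14,X), (15,Y), (16,X), (21,X), (21,Y), (25,X), (30,Y)
ranks: 6->1, 7->2, 14->3, 15->4, 16->5, 21->6.5, 21->6.5, 25->8, 30->9
Step 2: Rank sum for X: R1 = 2 + 3 + 5 + 6.5 + 8 = 24.5.
Step 3: U_X = R1 - n1(n1+1)/2 = 24.5 - 5*6/2 = 24.5 - 15 = 9.5.
       U_Y = n1*n2 - U_X = 20 - 9.5 = 10.5.
Step 4: Ties are present, so use the tie-corrected normal approximation (with continuity correction) for the p-value.
Step 5: p-value = 1.000000; compare to alpha = 0.05. fail to reject H0.

U_X = 9.5, p = 1.000000, fail to reject H0 at alpha = 0.05.


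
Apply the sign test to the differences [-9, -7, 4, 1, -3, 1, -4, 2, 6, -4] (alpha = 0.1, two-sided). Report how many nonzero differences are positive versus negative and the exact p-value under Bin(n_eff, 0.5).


Step 1: Discard zero differences. Original n = 10; n_eff = number of nonzero differences = 10.
Nonzero differences (with sign): -9, -7, +4, +1, -3, +1, -4, +2, +6, -4
Step 2: Count signs: positive = 5, negative = 5.
Step 3: Under H0: P(positive) = 0.5, so the number of positives S ~ Bin(10, 0.5).
Step 4: Two-sided exact p-value = sum of Bin(10,0.5) probabilities at or below the observed probability = 1.000000.
Step 5: alpha = 0.1. fail to reject H0.

n_eff = 10, pos = 5, neg = 5, p = 1.000000, fail to reject H0.


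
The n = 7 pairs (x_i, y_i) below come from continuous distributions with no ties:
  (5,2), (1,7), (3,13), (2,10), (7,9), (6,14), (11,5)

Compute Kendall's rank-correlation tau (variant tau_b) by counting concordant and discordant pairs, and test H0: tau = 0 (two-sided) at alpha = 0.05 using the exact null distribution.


Step 1: Enumerate the 21 unordered pairs (i,j) with i<j and classify each by sign(x_j-x_i) * sign(y_j-y_i).
  (1,2):dx=-4,dy=+5->D; (1,3):dx=-2,dy=+11->D; (1,4):dx=-3,dy=+8->D; (1,5):dx=+2,dy=+7->C
  (1,6):dx=+1,dy=+12->C; (1,7):dx=+6,dy=+3->C; (2,3):dx=+2,dy=+6->C; (2,4):dx=+1,dy=+3->C
  (2,5):dx=+6,dy=+2->C; (2,6):dx=+5,dy=+7->C; (2,7):dx=+10,dy=-2->D; (3,4):dx=-1,dy=-3->C
  (3,5):dx=+4,dy=-4->D; (3,6):dx=+3,dy=+1->C; (3,7):dx=+8,dy=-8->D; (4,5):dx=+5,dy=-1->D
  (4,6):dx=+4,dy=+4->C; (4,7):dx=+9,dy=-5->D; (5,6):dx=-1,dy=+5->D; (5,7):dx=+4,dy=-4->D
  (6,7):dx=+5,dy=-9->D
Step 2: C = 10, D = 11, total pairs = 21.
Step 3: tau = (C - D)/(n(n-1)/2) = (10 - 11)/21 = -0.047619.
Step 4: Exact two-sided p-value (enumerate n! = 5040 permutations of y under H0): p = 1.000000.
Step 5: alpha = 0.05. fail to reject H0.

tau_b = -0.0476 (C=10, D=11), p = 1.000000, fail to reject H0.


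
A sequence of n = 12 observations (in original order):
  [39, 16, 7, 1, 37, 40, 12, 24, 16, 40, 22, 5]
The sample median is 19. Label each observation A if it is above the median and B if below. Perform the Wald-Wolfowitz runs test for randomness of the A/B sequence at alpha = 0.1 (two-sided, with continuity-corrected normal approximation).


Step 1: Compute median = 19; label A = above, B = below.
Labels in order: ABBBAABABAAB  (n_A = 6, n_B = 6)
Step 2: Count runs R = 8.
Step 3: Under H0 (random ordering), E[R] = 2*n_A*n_B/(n_A+n_B) + 1 = 2*6*6/12 + 1 = 7.0000.
        Var[R] = 2*n_A*n_B*(2*n_A*n_B - n_A - n_B) / ((n_A+n_B)^2 * (n_A+n_B-1)) = 4320/1584 = 2.7273.
        SD[R] = 1.6514.
Step 4: Continuity-corrected z = (R - 0.5 - E[R]) / SD[R] = (8 - 0.5 - 7.0000) / 1.6514 = 0.3028.
Step 5: Two-sided p-value via normal approximation = 2*(1 - Phi(|z|)) = 0.762069.
Step 6: alpha = 0.1. fail to reject H0.

R = 8, z = 0.3028, p = 0.762069, fail to reject H0.


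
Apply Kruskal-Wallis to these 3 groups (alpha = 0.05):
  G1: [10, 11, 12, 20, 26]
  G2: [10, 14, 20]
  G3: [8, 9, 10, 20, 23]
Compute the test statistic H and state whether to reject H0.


Step 1: Combine all N = 13 observations and assign midranks.
sorted (value, group, rank): (8,G3,1), (9,G3,2), (10,G1,4), (10,G2,4), (10,G3,4), (11,G1,6), (12,G1,7), (14,G2,8), (20,G1,10), (20,G2,10), (20,G3,10), (23,G3,12), (26,G1,13)
Step 2: Sum ranks within each group.
R_1 = 40 (n_1 = 5)
R_2 = 22 (n_2 = 3)
R_3 = 29 (n_3 = 5)
Step 3: H = 12/(N(N+1)) * sum(R_i^2/n_i) - 3(N+1)
     = 12/(13*14) * (40^2/5 + 22^2/3 + 29^2/5) - 3*14
     = 0.065934 * 649.533 - 42
     = 0.826374.
Step 4: Ties present; correction factor C = 1 - 48/(13^3 - 13) = 0.978022. Corrected H = 0.826374 / 0.978022 = 0.844944.
Step 5: Under H0, H ~ chi^2(2); p-value = 0.655425.
Step 6: alpha = 0.05. fail to reject H0.

H = 0.8449, df = 2, p = 0.655425, fail to reject H0.


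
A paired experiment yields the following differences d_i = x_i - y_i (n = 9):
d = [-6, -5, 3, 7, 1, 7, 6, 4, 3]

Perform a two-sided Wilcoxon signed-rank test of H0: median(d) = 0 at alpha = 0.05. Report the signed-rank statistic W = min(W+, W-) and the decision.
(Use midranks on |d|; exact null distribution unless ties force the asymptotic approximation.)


Step 1: Drop any zero differences (none here) and take |d_i|.
|d| = [6, 5, 3, 7, 1, 7, 6, 4, 3]
Step 2: Midrank |d_i| (ties get averaged ranks).
ranks: |6|->6.5, |5|->5, |3|->2.5, |7|->8.5, |1|->1, |7|->8.5, |6|->6.5, |4|->4, |3|->2.5
Step 3: Attach original signs; sum ranks with positive sign and with negative sign.
W+ = 2.5 + 8.5 + 1 + 8.5 + 6.5 + 4 + 2.5 = 33.5
W- = 6.5 + 5 = 11.5
(Check: W+ + W- = 45 should equal n(n+1)/2 = 45.)
Step 4: Test statistic W = min(W+, W-) = 11.5.
Step 5: Ties in |d|, so use the tie-corrected normal approximation.
        E[W] = n(n+1)/4 = 9*10/4 = 22.5.
        Tie groups: |d|=3 (t=2), |d|=6 (t=2), |d|=7 (t=2); sum(t^3 - t) = 18.
        Var[W] = n(n+1)(2n+1)/24 - sum(t^3-t)/48 = 1710/24 - 18/48 = 70.875.
        z = (W - E[W]) / sqrt(Var[W]) = (11.5 - 22.5) / 8.4187 = -1.3066.
        Two-sided p = 2*Phi(z) = 0.191345.
Step 6: alpha = 0.05. fail to reject H0.

W+ = 33.5, W- = 11.5, W = min = 11.5, p = 0.191345, fail to reject H0.


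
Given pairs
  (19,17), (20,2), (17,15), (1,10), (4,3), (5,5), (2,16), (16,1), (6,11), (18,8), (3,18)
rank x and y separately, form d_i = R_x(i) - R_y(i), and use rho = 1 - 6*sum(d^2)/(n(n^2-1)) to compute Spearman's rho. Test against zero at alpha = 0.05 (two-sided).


Step 1: Rank x and y separately (midranks; no ties here).
rank(x): 19->10, 20->11, 17->8, 1->1, 4->4, 5->5, 2->2, 16->7, 6->6, 18->9, 3->3
rank(y): 17->10, 2->2, 15->8, 10->6, 3->3, 5->4, 16->9, 1->1, 11->7, 8->5, 18->11
Step 2: d_i = R_x(i) - R_y(i); compute d_i^2.
  (10-10)^2=0, (11-2)^2=81, (8-8)^2=0, (1-6)^2=25, (4-3)^2=1, (5-4)^2=1, (2-9)^2=49, (7-1)^2=36, (6-7)^2=1, (9-5)^2=16, (3-11)^2=64
sum(d^2) = 274.
Step 3: rho = 1 - 6*274 / (11*(11^2 - 1)) = 1 - 1644/1320 = -0.245455.
Step 4: Under H0, t = rho * sqrt((n-2)/(1-rho^2)) = -0.7596 ~ t(9).
Step 5: Two-sided p-value from the t-distribution with 9 df = 0.466922.
Step 6: alpha = 0.05. fail to reject H0.

rho = -0.2455, p = 0.466922, fail to reject H0 at alpha = 0.05.


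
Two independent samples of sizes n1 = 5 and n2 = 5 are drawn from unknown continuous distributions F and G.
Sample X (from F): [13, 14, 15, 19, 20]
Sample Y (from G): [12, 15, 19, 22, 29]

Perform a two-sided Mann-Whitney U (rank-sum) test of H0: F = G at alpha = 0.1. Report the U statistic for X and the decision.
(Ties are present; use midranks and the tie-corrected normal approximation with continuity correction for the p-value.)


Step 1: Combine and sort all 10 observations; assign midranks.
sorted (value, group): (12,Y), (13,X), (14,X), (15,X), (15,Y), (19,X), (19,Y), (20,X), (22,Y), (29,Y)
ranks: 12->1, 13->2, 14->3, 15->4.5, 15->4.5, 19->6.5, 19->6.5, 20->8, 22->9, 29->10
Step 2: Rank sum for X: R1 = 2 + 3 + 4.5 + 6.5 + 8 = 24.
Step 3: U_X = R1 - n1(n1+1)/2 = 24 - 5*6/2 = 24 - 15 = 9.
       U_Y = n1*n2 - U_X = 25 - 9 = 16.
Step 4: Ties are present, so use the tie-corrected normal approximation (with continuity correction) for the p-value.
Step 5: p-value = 0.528359; compare to alpha = 0.1. fail to reject H0.

U_X = 9, p = 0.528359, fail to reject H0 at alpha = 0.1.


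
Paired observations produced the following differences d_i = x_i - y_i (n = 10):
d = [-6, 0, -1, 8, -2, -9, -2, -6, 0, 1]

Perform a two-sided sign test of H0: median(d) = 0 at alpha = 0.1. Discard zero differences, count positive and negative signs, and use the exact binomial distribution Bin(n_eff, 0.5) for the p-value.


Step 1: Discard zero differences. Original n = 10; n_eff = number of nonzero differences = 8.
Nonzero differences (with sign): -6, -1, +8, -2, -9, -2, -6, +1
Step 2: Count signs: positive = 2, negative = 6.
Step 3: Under H0: P(positive) = 0.5, so the number of positives S ~ Bin(8, 0.5).
Step 4: Two-sided exact p-value = sum of Bin(8,0.5) probabilities at or below the observed probability = 0.289062.
Step 5: alpha = 0.1. fail to reject H0.

n_eff = 8, pos = 2, neg = 6, p = 0.289062, fail to reject H0.


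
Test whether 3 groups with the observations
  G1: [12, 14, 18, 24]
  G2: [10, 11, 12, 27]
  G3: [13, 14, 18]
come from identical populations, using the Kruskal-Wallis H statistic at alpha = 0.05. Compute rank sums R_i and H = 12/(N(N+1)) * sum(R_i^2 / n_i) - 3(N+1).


Step 1: Combine all N = 11 observations and assign midranks.
sorted (value, group, rank): (10,G2,1), (11,G2,2), (12,G1,3.5), (12,G2,3.5), (13,G3,5), (14,G1,6.5), (14,G3,6.5), (18,G1,8.5), (18,G3,8.5), (24,G1,10), (27,G2,11)
Step 2: Sum ranks within each group.
R_1 = 28.5 (n_1 = 4)
R_2 = 17.5 (n_2 = 4)
R_3 = 20 (n_3 = 3)
Step 3: H = 12/(N(N+1)) * sum(R_i^2/n_i) - 3(N+1)
     = 12/(11*12) * (28.5^2/4 + 17.5^2/4 + 20^2/3) - 3*12
     = 0.090909 * 412.958 - 36
     = 1.541667.
Step 4: Ties present; correction factor C = 1 - 18/(11^3 - 11) = 0.986364. Corrected H = 1.541667 / 0.986364 = 1.562980.
Step 5: Under H0, H ~ chi^2(2); p-value = 0.457723.
Step 6: alpha = 0.05. fail to reject H0.

H = 1.5630, df = 2, p = 0.457723, fail to reject H0.


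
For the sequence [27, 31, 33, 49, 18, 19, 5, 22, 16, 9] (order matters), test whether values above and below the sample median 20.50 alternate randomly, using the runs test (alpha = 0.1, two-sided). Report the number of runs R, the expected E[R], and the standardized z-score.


Step 1: Compute median = 20.50; label A = above, B = below.
Labels in order: AAAABBBABB  (n_A = 5, n_B = 5)
Step 2: Count runs R = 4.
Step 3: Under H0 (random ordering), E[R] = 2*n_A*n_B/(n_A+n_B) + 1 = 2*5*5/10 + 1 = 6.0000.
        Var[R] = 2*n_A*n_B*(2*n_A*n_B - n_A - n_B) / ((n_A+n_B)^2 * (n_A+n_B-1)) = 2000/900 = 2.2222.
        SD[R] = 1.4907.
Step 4: Continuity-corrected z = (R + 0.5 - E[R]) / SD[R] = (4 + 0.5 - 6.0000) / 1.4907 = -1.0062.
Step 5: Two-sided p-value via normal approximation = 2*(1 - Phi(|z|)) = 0.314305.
Step 6: alpha = 0.1. fail to reject H0.

R = 4, z = -1.0062, p = 0.314305, fail to reject H0.


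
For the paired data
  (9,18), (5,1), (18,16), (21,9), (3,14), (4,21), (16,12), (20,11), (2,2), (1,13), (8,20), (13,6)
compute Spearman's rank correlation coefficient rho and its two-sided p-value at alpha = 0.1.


Step 1: Rank x and y separately (midranks; no ties here).
rank(x): 9->7, 5->5, 18->10, 21->12, 3->3, 4->4, 16->9, 20->11, 2->2, 1->1, 8->6, 13->8
rank(y): 18->10, 1->1, 16->9, 9->4, 14->8, 21->12, 12->6, 11->5, 2->2, 13->7, 20->11, 6->3
Step 2: d_i = R_x(i) - R_y(i); compute d_i^2.
  (7-10)^2=9, (5-1)^2=16, (10-9)^2=1, (12-4)^2=64, (3-8)^2=25, (4-12)^2=64, (9-6)^2=9, (11-5)^2=36, (2-2)^2=0, (1-7)^2=36, (6-11)^2=25, (8-3)^2=25
sum(d^2) = 310.
Step 3: rho = 1 - 6*310 / (12*(12^2 - 1)) = 1 - 1860/1716 = -0.083916.
Step 4: Under H0, t = rho * sqrt((n-2)/(1-rho^2)) = -0.2663 ~ t(10).
Step 5: Two-sided p-value from the t-distribution with 10 df = 0.795415.
Step 6: alpha = 0.1. fail to reject H0.

rho = -0.0839, p = 0.795415, fail to reject H0 at alpha = 0.1.


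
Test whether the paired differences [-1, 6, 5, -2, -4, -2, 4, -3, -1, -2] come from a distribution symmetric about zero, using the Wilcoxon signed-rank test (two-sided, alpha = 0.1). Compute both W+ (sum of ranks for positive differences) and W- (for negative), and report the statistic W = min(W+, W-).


Step 1: Drop any zero differences (none here) and take |d_i|.
|d| = [1, 6, 5, 2, 4, 2, 4, 3, 1, 2]
Step 2: Midrank |d_i| (ties get averaged ranks).
ranks: |1|->1.5, |6|->10, |5|->9, |2|->4, |4|->7.5, |2|->4, |4|->7.5, |3|->6, |1|->1.5, |2|->4
Step 3: Attach original signs; sum ranks with positive sign and with negative sign.
W+ = 10 + 9 + 7.5 = 26.5
W- = 1.5 + 4 + 7.5 + 4 + 6 + 1.5 + 4 = 28.5
(Check: W+ + W- = 55 should equal n(n+1)/2 = 55.)
Step 4: Test statistic W = min(W+, W-) = 26.5.
Step 5: Ties in |d|, so use the tie-corrected normal approximation.
        E[W] = n(n+1)/4 = 10*11/4 = 27.5.
        Tie groups: |d|=1 (t=2), |d|=2 (t=3), |d|=4 (t=2); sum(t^3 - t) = 36.
        Var[W] = n(n+1)(2n+1)/24 - sum(t^3-t)/48 = 2310/24 - 36/48 = 95.5.
        z = (W - E[W]) / sqrt(Var[W]) = (26.5 - 27.5) / 9.7724 = -0.1023.
        Two-sided p = 2*Phi(z) = 0.918496.
Step 6: alpha = 0.1. fail to reject H0.

W+ = 26.5, W- = 28.5, W = min = 26.5, p = 0.918496, fail to reject H0.


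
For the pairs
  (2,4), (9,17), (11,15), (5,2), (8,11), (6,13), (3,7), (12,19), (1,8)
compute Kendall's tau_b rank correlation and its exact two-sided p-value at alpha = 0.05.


Step 1: Enumerate the 36 unordered pairs (i,j) with i<j and classify each by sign(x_j-x_i) * sign(y_j-y_i).
  (1,2):dx=+7,dy=+13->C; (1,3):dx=+9,dy=+11->C; (1,4):dx=+3,dy=-2->D; (1,5):dx=+6,dy=+7->C
  (1,6):dx=+4,dy=+9->C; (1,7):dx=+1,dy=+3->C; (1,8):dx=+10,dy=+15->C; (1,9):dx=-1,dy=+4->D
  (2,3):dx=+2,dy=-2->D; (2,4):dx=-4,dy=-15->C; (2,5):dx=-1,dy=-6->C; (2,6):dx=-3,dy=-4->C
  (2,7):dx=-6,dy=-10->C; (2,8):dx=+3,dy=+2->C; (2,9):dx=-8,dy=-9->C; (3,4):dx=-6,dy=-13->C
  (3,5):dx=-3,dy=-4->C; (3,6):dx=-5,dy=-2->C; (3,7):dx=-8,dy=-8->C; (3,8):dx=+1,dy=+4->C
  (3,9):dx=-10,dy=-7->C; (4,5):dx=+3,dy=+9->C; (4,6):dx=+1,dy=+11->C; (4,7):dx=-2,dy=+5->D
  (4,8):dx=+7,dy=+17->C; (4,9):dx=-4,dy=+6->D; (5,6):dx=-2,dy=+2->D; (5,7):dx=-5,dy=-4->C
  (5,8):dx=+4,dy=+8->C; (5,9):dx=-7,dy=-3->C; (6,7):dx=-3,dy=-6->C; (6,8):dx=+6,dy=+6->C
  (6,9):dx=-5,dy=-5->C; (7,8):dx=+9,dy=+12->C; (7,9):dx=-2,dy=+1->D; (8,9):dx=-11,dy=-11->C
Step 2: C = 29, D = 7, total pairs = 36.
Step 3: tau = (C - D)/(n(n-1)/2) = (29 - 7)/36 = 0.611111.
Step 4: Exact two-sided p-value (enumerate n! = 362880 permutations of y under H0): p = 0.024741.
Step 5: alpha = 0.05. reject H0.

tau_b = 0.6111 (C=29, D=7), p = 0.024741, reject H0.


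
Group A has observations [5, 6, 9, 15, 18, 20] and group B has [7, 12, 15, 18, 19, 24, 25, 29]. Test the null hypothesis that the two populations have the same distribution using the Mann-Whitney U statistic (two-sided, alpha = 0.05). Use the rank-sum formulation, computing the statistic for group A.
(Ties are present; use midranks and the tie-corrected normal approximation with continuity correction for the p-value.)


Step 1: Combine and sort all 14 observations; assign midranks.
sorted (value, group): (5,X), (6,X), (7,Y), (9,X), (12,Y), (15,X), (15,Y), (18,X), (18,Y), (19,Y), (20,X), (24,Y), (25,Y), (29,Y)
ranks: 5->1, 6->2, 7->3, 9->4, 12->5, 15->6.5, 15->6.5, 18->8.5, 18->8.5, 19->10, 20->11, 24->12, 25->13, 29->14
Step 2: Rank sum for X: R1 = 1 + 2 + 4 + 6.5 + 8.5 + 11 = 33.
Step 3: U_X = R1 - n1(n1+1)/2 = 33 - 6*7/2 = 33 - 21 = 12.
       U_Y = n1*n2 - U_X = 48 - 12 = 36.
Step 4: Ties are present, so use the tie-corrected normal approximation (with continuity correction) for the p-value.
Step 5: p-value = 0.136773; compare to alpha = 0.05. fail to reject H0.

U_X = 12, p = 0.136773, fail to reject H0 at alpha = 0.05.


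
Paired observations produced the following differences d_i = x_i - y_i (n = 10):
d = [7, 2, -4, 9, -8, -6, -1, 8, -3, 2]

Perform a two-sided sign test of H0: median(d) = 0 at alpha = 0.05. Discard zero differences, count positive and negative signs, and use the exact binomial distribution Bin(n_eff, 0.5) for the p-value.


Step 1: Discard zero differences. Original n = 10; n_eff = number of nonzero differences = 10.
Nonzero differences (with sign): +7, +2, -4, +9, -8, -6, -1, +8, -3, +2
Step 2: Count signs: positive = 5, negative = 5.
Step 3: Under H0: P(positive) = 0.5, so the number of positives S ~ Bin(10, 0.5).
Step 4: Two-sided exact p-value = sum of Bin(10,0.5) probabilities at or below the observed probability = 1.000000.
Step 5: alpha = 0.05. fail to reject H0.

n_eff = 10, pos = 5, neg = 5, p = 1.000000, fail to reject H0.


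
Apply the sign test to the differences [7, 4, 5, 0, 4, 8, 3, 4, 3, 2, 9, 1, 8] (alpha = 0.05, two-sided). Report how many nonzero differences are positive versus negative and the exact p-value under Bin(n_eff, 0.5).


Step 1: Discard zero differences. Original n = 13; n_eff = number of nonzero differences = 12.
Nonzero differences (with sign): +7, +4, +5, +4, +8, +3, +4, +3, +2, +9, +1, +8
Step 2: Count signs: positive = 12, negative = 0.
Step 3: Under H0: P(positive) = 0.5, so the number of positives S ~ Bin(12, 0.5).
Step 4: Two-sided exact p-value = sum of Bin(12,0.5) probabilities at or below the observed probability = 0.000488.
Step 5: alpha = 0.05. reject H0.

n_eff = 12, pos = 12, neg = 0, p = 0.000488, reject H0.


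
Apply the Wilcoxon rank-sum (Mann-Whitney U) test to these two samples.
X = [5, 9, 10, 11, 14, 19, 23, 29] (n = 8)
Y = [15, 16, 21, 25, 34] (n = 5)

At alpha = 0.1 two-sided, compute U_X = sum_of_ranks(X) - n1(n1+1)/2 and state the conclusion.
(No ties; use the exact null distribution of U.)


Step 1: Combine and sort all 13 observations; assign midranks.
sorted (value, group): (5,X), (9,X), (10,X), (11,X), (14,X), (15,Y), (16,Y), (19,X), (21,Y), (23,X), (25,Y), (29,X), (34,Y)
ranks: 5->1, 9->2, 10->3, 11->4, 14->5, 15->6, 16->7, 19->8, 21->9, 23->10, 25->11, 29->12, 34->13
Step 2: Rank sum for X: R1 = 1 + 2 + 3 + 4 + 5 + 8 + 10 + 12 = 45.
Step 3: U_X = R1 - n1(n1+1)/2 = 45 - 8*9/2 = 45 - 36 = 9.
       U_Y = n1*n2 - U_X = 40 - 9 = 31.
Step 4: No ties, so the exact null distribution of U (based on enumerating the C(13,8) = 1287 equally likely rank assignments) gives the two-sided p-value.
Step 5: p-value = 0.127428; compare to alpha = 0.1. fail to reject H0.

U_X = 9, p = 0.127428, fail to reject H0 at alpha = 0.1.


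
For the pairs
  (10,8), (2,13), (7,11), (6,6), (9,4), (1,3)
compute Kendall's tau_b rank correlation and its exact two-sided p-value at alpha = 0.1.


Step 1: Enumerate the 15 unordered pairs (i,j) with i<j and classify each by sign(x_j-x_i) * sign(y_j-y_i).
  (1,2):dx=-8,dy=+5->D; (1,3):dx=-3,dy=+3->D; (1,4):dx=-4,dy=-2->C; (1,5):dx=-1,dy=-4->C
  (1,6):dx=-9,dy=-5->C; (2,3):dx=+5,dy=-2->D; (2,4):dx=+4,dy=-7->D; (2,5):dx=+7,dy=-9->D
  (2,6):dx=-1,dy=-10->C; (3,4):dx=-1,dy=-5->C; (3,5):dx=+2,dy=-7->D; (3,6):dx=-6,dy=-8->C
  (4,5):dx=+3,dy=-2->D; (4,6):dx=-5,dy=-3->C; (5,6):dx=-8,dy=-1->C
Step 2: C = 8, D = 7, total pairs = 15.
Step 3: tau = (C - D)/(n(n-1)/2) = (8 - 7)/15 = 0.066667.
Step 4: Exact two-sided p-value (enumerate n! = 720 permutations of y under H0): p = 1.000000.
Step 5: alpha = 0.1. fail to reject H0.

tau_b = 0.0667 (C=8, D=7), p = 1.000000, fail to reject H0.


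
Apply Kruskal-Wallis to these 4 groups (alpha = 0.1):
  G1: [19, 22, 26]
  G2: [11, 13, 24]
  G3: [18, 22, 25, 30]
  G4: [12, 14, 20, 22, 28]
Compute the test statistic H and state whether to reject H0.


Step 1: Combine all N = 15 observations and assign midranks.
sorted (value, group, rank): (11,G2,1), (12,G4,2), (13,G2,3), (14,G4,4), (18,G3,5), (19,G1,6), (20,G4,7), (22,G1,9), (22,G3,9), (22,G4,9), (24,G2,11), (25,G3,12), (26,G1,13), (28,G4,14), (30,G3,15)
Step 2: Sum ranks within each group.
R_1 = 28 (n_1 = 3)
R_2 = 15 (n_2 = 3)
R_3 = 41 (n_3 = 4)
R_4 = 36 (n_4 = 5)
Step 3: H = 12/(N(N+1)) * sum(R_i^2/n_i) - 3(N+1)
     = 12/(15*16) * (28^2/3 + 15^2/3 + 41^2/4 + 36^2/5) - 3*16
     = 0.050000 * 1015.78 - 48
     = 2.789167.
Step 4: Ties present; correction factor C = 1 - 24/(15^3 - 15) = 0.992857. Corrected H = 2.789167 / 0.992857 = 2.809233.
Step 5: Under H0, H ~ chi^2(3); p-value = 0.421982.
Step 6: alpha = 0.1. fail to reject H0.

H = 2.8092, df = 3, p = 0.421982, fail to reject H0.


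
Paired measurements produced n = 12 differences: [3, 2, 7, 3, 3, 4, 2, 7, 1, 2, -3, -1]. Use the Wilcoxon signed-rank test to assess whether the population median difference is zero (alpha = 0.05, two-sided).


Step 1: Drop any zero differences (none here) and take |d_i|.
|d| = [3, 2, 7, 3, 3, 4, 2, 7, 1, 2, 3, 1]
Step 2: Midrank |d_i| (ties get averaged ranks).
ranks: |3|->7.5, |2|->4, |7|->11.5, |3|->7.5, |3|->7.5, |4|->10, |2|->4, |7|->11.5, |1|->1.5, |2|->4, |3|->7.5, |1|->1.5
Step 3: Attach original signs; sum ranks with positive sign and with negative sign.
W+ = 7.5 + 4 + 11.5 + 7.5 + 7.5 + 10 + 4 + 11.5 + 1.5 + 4 = 69
W- = 7.5 + 1.5 = 9
(Check: W+ + W- = 78 should equal n(n+1)/2 = 78.)
Step 4: Test statistic W = min(W+, W-) = 9.
Step 5: Ties in |d|, so use the tie-corrected normal approximation.
        E[W] = n(n+1)/4 = 12*13/4 = 39.
        Tie groups: |d|=1 (t=2), |d|=2 (t=3), |d|=3 (t=4), |d|=7 (t=2); sum(t^3 - t) = 96.
        Var[W] = n(n+1)(2n+1)/24 - sum(t^3-t)/48 = 3900/24 - 96/48 = 160.5.
        z = (W - E[W]) / sqrt(Var[W]) = (9 - 39) / 12.6689 = -2.3680.
        Two-sided p = 2*Phi(z) = 0.017884.
Step 6: alpha = 0.05. reject H0.

W+ = 69, W- = 9, W = min = 9, p = 0.017884, reject H0.


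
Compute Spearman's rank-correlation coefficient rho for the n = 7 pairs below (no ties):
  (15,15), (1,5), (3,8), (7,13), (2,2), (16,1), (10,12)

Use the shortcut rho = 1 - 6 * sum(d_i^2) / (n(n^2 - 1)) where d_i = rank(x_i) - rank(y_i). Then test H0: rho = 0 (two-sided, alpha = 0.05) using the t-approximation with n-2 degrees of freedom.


Step 1: Rank x and y separately (midranks; no ties here).
rank(x): 15->6, 1->1, 3->3, 7->4, 2->2, 16->7, 10->5
rank(y): 15->7, 5->3, 8->4, 13->6, 2->2, 1->1, 12->5
Step 2: d_i = R_x(i) - R_y(i); compute d_i^2.
  (6-7)^2=1, (1-3)^2=4, (3-4)^2=1, (4-6)^2=4, (2-2)^2=0, (7-1)^2=36, (5-5)^2=0
sum(d^2) = 46.
Step 3: rho = 1 - 6*46 / (7*(7^2 - 1)) = 1 - 276/336 = 0.178571.
Step 4: Under H0, t = rho * sqrt((n-2)/(1-rho^2)) = 0.4058 ~ t(5).
Step 5: Two-sided p-value from the t-distribution with 5 df = 0.701658.
Step 6: alpha = 0.05. fail to reject H0.

rho = 0.1786, p = 0.701658, fail to reject H0 at alpha = 0.05.


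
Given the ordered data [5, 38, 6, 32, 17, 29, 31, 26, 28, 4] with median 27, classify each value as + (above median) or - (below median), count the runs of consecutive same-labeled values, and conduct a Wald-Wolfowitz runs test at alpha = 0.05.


Step 1: Compute median = 27; label A = above, B = below.
Labels in order: BABABAABAB  (n_A = 5, n_B = 5)
Step 2: Count runs R = 9.
Step 3: Under H0 (random ordering), E[R] = 2*n_A*n_B/(n_A+n_B) + 1 = 2*5*5/10 + 1 = 6.0000.
        Var[R] = 2*n_A*n_B*(2*n_A*n_B - n_A - n_B) / ((n_A+n_B)^2 * (n_A+n_B-1)) = 2000/900 = 2.2222.
        SD[R] = 1.4907.
Step 4: Continuity-corrected z = (R - 0.5 - E[R]) / SD[R] = (9 - 0.5 - 6.0000) / 1.4907 = 1.6771.
Step 5: Two-sided p-value via normal approximation = 2*(1 - Phi(|z|)) = 0.093533.
Step 6: alpha = 0.05. fail to reject H0.

R = 9, z = 1.6771, p = 0.093533, fail to reject H0.


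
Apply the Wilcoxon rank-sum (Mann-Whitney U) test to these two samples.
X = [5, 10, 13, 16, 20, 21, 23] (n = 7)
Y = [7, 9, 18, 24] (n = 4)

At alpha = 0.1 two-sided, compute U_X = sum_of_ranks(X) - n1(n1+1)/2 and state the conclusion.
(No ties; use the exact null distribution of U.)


Step 1: Combine and sort all 11 observations; assign midranks.
sorted (value, group): (5,X), (7,Y), (9,Y), (10,X), (13,X), (16,X), (18,Y), (20,X), (21,X), (23,X), (24,Y)
ranks: 5->1, 7->2, 9->3, 10->4, 13->5, 16->6, 18->7, 20->8, 21->9, 23->10, 24->11
Step 2: Rank sum for X: R1 = 1 + 4 + 5 + 6 + 8 + 9 + 10 = 43.
Step 3: U_X = R1 - n1(n1+1)/2 = 43 - 7*8/2 = 43 - 28 = 15.
       U_Y = n1*n2 - U_X = 28 - 15 = 13.
Step 4: No ties, so the exact null distribution of U (based on enumerating the C(11,7) = 330 equally likely rank assignments) gives the two-sided p-value.
Step 5: p-value = 0.927273; compare to alpha = 0.1. fail to reject H0.

U_X = 15, p = 0.927273, fail to reject H0 at alpha = 0.1.


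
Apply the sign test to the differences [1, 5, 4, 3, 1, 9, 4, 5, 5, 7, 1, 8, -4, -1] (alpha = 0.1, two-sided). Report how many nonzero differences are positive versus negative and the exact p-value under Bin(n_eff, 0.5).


Step 1: Discard zero differences. Original n = 14; n_eff = number of nonzero differences = 14.
Nonzero differences (with sign): +1, +5, +4, +3, +1, +9, +4, +5, +5, +7, +1, +8, -4, -1
Step 2: Count signs: positive = 12, negative = 2.
Step 3: Under H0: P(positive) = 0.5, so the number of positives S ~ Bin(14, 0.5).
Step 4: Two-sided exact p-value = sum of Bin(14,0.5) probabilities at or below the observed probability = 0.012939.
Step 5: alpha = 0.1. reject H0.

n_eff = 14, pos = 12, neg = 2, p = 0.012939, reject H0.


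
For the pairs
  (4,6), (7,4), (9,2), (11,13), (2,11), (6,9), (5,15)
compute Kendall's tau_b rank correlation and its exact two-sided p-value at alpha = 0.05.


Step 1: Enumerate the 21 unordered pairs (i,j) with i<j and classify each by sign(x_j-x_i) * sign(y_j-y_i).
  (1,2):dx=+3,dy=-2->D; (1,3):dx=+5,dy=-4->D; (1,4):dx=+7,dy=+7->C; (1,5):dx=-2,dy=+5->D
  (1,6):dx=+2,dy=+3->C; (1,7):dx=+1,dy=+9->C; (2,3):dx=+2,dy=-2->D; (2,4):dx=+4,dy=+9->C
  (2,5):dx=-5,dy=+7->D; (2,6):dx=-1,dy=+5->D; (2,7):dx=-2,dy=+11->D; (3,4):dx=+2,dy=+11->C
  (3,5):dx=-7,dy=+9->D; (3,6):dx=-3,dy=+7->D; (3,7):dx=-4,dy=+13->D; (4,5):dx=-9,dy=-2->C
  (4,6):dx=-5,dy=-4->C; (4,7):dx=-6,dy=+2->D; (5,6):dx=+4,dy=-2->D; (5,7):dx=+3,dy=+4->C
  (6,7):dx=-1,dy=+6->D
Step 2: C = 8, D = 13, total pairs = 21.
Step 3: tau = (C - D)/(n(n-1)/2) = (8 - 13)/21 = -0.238095.
Step 4: Exact two-sided p-value (enumerate n! = 5040 permutations of y under H0): p = 0.561905.
Step 5: alpha = 0.05. fail to reject H0.

tau_b = -0.2381 (C=8, D=13), p = 0.561905, fail to reject H0.


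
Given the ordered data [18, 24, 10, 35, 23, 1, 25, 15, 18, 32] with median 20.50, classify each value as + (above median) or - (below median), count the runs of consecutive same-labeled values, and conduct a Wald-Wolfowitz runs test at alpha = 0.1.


Step 1: Compute median = 20.50; label A = above, B = below.
Labels in order: BABAABABBA  (n_A = 5, n_B = 5)
Step 2: Count runs R = 8.
Step 3: Under H0 (random ordering), E[R] = 2*n_A*n_B/(n_A+n_B) + 1 = 2*5*5/10 + 1 = 6.0000.
        Var[R] = 2*n_A*n_B*(2*n_A*n_B - n_A - n_B) / ((n_A+n_B)^2 * (n_A+n_B-1)) = 2000/900 = 2.2222.
        SD[R] = 1.4907.
Step 4: Continuity-corrected z = (R - 0.5 - E[R]) / SD[R] = (8 - 0.5 - 6.0000) / 1.4907 = 1.0062.
Step 5: Two-sided p-value via normal approximation = 2*(1 - Phi(|z|)) = 0.314305.
Step 6: alpha = 0.1. fail to reject H0.

R = 8, z = 1.0062, p = 0.314305, fail to reject H0.


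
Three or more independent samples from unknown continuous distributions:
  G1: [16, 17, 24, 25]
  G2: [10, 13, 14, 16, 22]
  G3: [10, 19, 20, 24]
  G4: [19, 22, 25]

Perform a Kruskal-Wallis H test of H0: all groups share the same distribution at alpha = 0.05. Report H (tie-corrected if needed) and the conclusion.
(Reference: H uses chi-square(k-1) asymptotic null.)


Step 1: Combine all N = 16 observations and assign midranks.
sorted (value, group, rank): (10,G2,1.5), (10,G3,1.5), (13,G2,3), (14,G2,4), (16,G1,5.5), (16,G2,5.5), (17,G1,7), (19,G3,8.5), (19,G4,8.5), (20,G3,10), (22,G2,11.5), (22,G4,11.5), (24,G1,13.5), (24,G3,13.5), (25,G1,15.5), (25,G4,15.5)
Step 2: Sum ranks within each group.
R_1 = 41.5 (n_1 = 4)
R_2 = 25.5 (n_2 = 5)
R_3 = 33.5 (n_3 = 4)
R_4 = 35.5 (n_4 = 3)
Step 3: H = 12/(N(N+1)) * sum(R_i^2/n_i) - 3(N+1)
     = 12/(16*17) * (41.5^2/4 + 25.5^2/5 + 33.5^2/4 + 35.5^2/3) - 3*17
     = 0.044118 * 1261.26 - 51
     = 4.643750.
Step 4: Ties present; correction factor C = 1 - 36/(16^3 - 16) = 0.991176. Corrected H = 4.643750 / 0.991176 = 4.685089.
Step 5: Under H0, H ~ chi^2(3); p-value = 0.196363.
Step 6: alpha = 0.05. fail to reject H0.

H = 4.6851, df = 3, p = 0.196363, fail to reject H0.


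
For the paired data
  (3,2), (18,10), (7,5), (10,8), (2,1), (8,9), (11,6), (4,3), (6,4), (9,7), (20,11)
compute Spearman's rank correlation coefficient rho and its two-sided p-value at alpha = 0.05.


Step 1: Rank x and y separately (midranks; no ties here).
rank(x): 3->2, 18->10, 7->5, 10->8, 2->1, 8->6, 11->9, 4->3, 6->4, 9->7, 20->11
rank(y): 2->2, 10->10, 5->5, 8->8, 1->1, 9->9, 6->6, 3->3, 4->4, 7->7, 11->11
Step 2: d_i = R_x(i) - R_y(i); compute d_i^2.
  (2-2)^2=0, (10-10)^2=0, (5-5)^2=0, (8-8)^2=0, (1-1)^2=0, (6-9)^2=9, (9-6)^2=9, (3-3)^2=0, (4-4)^2=0, (7-7)^2=0, (11-11)^2=0
sum(d^2) = 18.
Step 3: rho = 1 - 6*18 / (11*(11^2 - 1)) = 1 - 108/1320 = 0.918182.
Step 4: Under H0, t = rho * sqrt((n-2)/(1-rho^2)) = 6.9531 ~ t(9).
Step 5: Two-sided p-value from the t-distribution with 9 df = 0.000067.
Step 6: alpha = 0.05. reject H0.

rho = 0.9182, p = 0.000067, reject H0 at alpha = 0.05.


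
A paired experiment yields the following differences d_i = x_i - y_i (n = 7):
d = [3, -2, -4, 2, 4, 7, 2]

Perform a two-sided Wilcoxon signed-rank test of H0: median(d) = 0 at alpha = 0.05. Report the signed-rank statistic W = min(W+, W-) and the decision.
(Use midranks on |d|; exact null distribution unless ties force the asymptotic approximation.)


Step 1: Drop any zero differences (none here) and take |d_i|.
|d| = [3, 2, 4, 2, 4, 7, 2]
Step 2: Midrank |d_i| (ties get averaged ranks).
ranks: |3|->4, |2|->2, |4|->5.5, |2|->2, |4|->5.5, |7|->7, |2|->2
Step 3: Attach original signs; sum ranks with positive sign and with negative sign.
W+ = 4 + 2 + 5.5 + 7 + 2 = 20.5
W- = 2 + 5.5 = 7.5
(Check: W+ + W- = 28 should equal n(n+1)/2 = 28.)
Step 4: Test statistic W = min(W+, W-) = 7.5.
Step 5: Ties in |d|, so use the tie-corrected normal approximation.
        E[W] = n(n+1)/4 = 7*8/4 = 14.
        Tie groups: |d|=2 (t=3), |d|=4 (t=2); sum(t^3 - t) = 30.
        Var[W] = n(n+1)(2n+1)/24 - sum(t^3-t)/48 = 840/24 - 30/48 = 34.375.
        z = (W - E[W]) / sqrt(Var[W]) = (7.5 - 14) / 5.8630 = -1.1086.
        Two-sided p = 2*Phi(z) = 0.267584.
Step 6: alpha = 0.05. fail to reject H0.

W+ = 20.5, W- = 7.5, W = min = 7.5, p = 0.267584, fail to reject H0.


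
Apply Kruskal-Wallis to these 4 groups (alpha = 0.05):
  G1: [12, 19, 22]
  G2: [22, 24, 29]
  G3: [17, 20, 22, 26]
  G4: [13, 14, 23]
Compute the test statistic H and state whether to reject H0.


Step 1: Combine all N = 13 observations and assign midranks.
sorted (value, group, rank): (12,G1,1), (13,G4,2), (14,G4,3), (17,G3,4), (19,G1,5), (20,G3,6), (22,G1,8), (22,G2,8), (22,G3,8), (23,G4,10), (24,G2,11), (26,G3,12), (29,G2,13)
Step 2: Sum ranks within each group.
R_1 = 14 (n_1 = 3)
R_2 = 32 (n_2 = 3)
R_3 = 30 (n_3 = 4)
R_4 = 15 (n_4 = 3)
Step 3: H = 12/(N(N+1)) * sum(R_i^2/n_i) - 3(N+1)
     = 12/(13*14) * (14^2/3 + 32^2/3 + 30^2/4 + 15^2/3) - 3*14
     = 0.065934 * 706.667 - 42
     = 4.593407.
Step 4: Ties present; correction factor C = 1 - 24/(13^3 - 13) = 0.989011. Corrected H = 4.593407 / 0.989011 = 4.644444.
Step 5: Under H0, H ~ chi^2(3); p-value = 0.199762.
Step 6: alpha = 0.05. fail to reject H0.

H = 4.6444, df = 3, p = 0.199762, fail to reject H0.


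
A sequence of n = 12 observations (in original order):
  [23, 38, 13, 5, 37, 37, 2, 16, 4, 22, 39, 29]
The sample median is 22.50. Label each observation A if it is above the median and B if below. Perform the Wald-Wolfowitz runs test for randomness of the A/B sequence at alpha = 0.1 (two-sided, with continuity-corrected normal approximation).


Step 1: Compute median = 22.50; label A = above, B = below.
Labels in order: AABBAABBBBAA  (n_A = 6, n_B = 6)
Step 2: Count runs R = 5.
Step 3: Under H0 (random ordering), E[R] = 2*n_A*n_B/(n_A+n_B) + 1 = 2*6*6/12 + 1 = 7.0000.
        Var[R] = 2*n_A*n_B*(2*n_A*n_B - n_A - n_B) / ((n_A+n_B)^2 * (n_A+n_B-1)) = 4320/1584 = 2.7273.
        SD[R] = 1.6514.
Step 4: Continuity-corrected z = (R + 0.5 - E[R]) / SD[R] = (5 + 0.5 - 7.0000) / 1.6514 = -0.9083.
Step 5: Two-sided p-value via normal approximation = 2*(1 - Phi(|z|)) = 0.363722.
Step 6: alpha = 0.1. fail to reject H0.

R = 5, z = -0.9083, p = 0.363722, fail to reject H0.


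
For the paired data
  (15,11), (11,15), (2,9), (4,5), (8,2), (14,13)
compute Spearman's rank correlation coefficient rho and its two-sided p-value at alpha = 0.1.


Step 1: Rank x and y separately (midranks; no ties here).
rank(x): 15->6, 11->4, 2->1, 4->2, 8->3, 14->5
rank(y): 11->4, 15->6, 9->3, 5->2, 2->1, 13->5
Step 2: d_i = R_x(i) - R_y(i); compute d_i^2.
  (6-4)^2=4, (4-6)^2=4, (1-3)^2=4, (2-2)^2=0, (3-1)^2=4, (5-5)^2=0
sum(d^2) = 16.
Step 3: rho = 1 - 6*16 / (6*(6^2 - 1)) = 1 - 96/210 = 0.542857.
Step 4: Under H0, t = rho * sqrt((n-2)/(1-rho^2)) = 1.2928 ~ t(4).
Step 5: Two-sided p-value from the t-distribution with 4 df = 0.265703.
Step 6: alpha = 0.1. fail to reject H0.

rho = 0.5429, p = 0.265703, fail to reject H0 at alpha = 0.1.


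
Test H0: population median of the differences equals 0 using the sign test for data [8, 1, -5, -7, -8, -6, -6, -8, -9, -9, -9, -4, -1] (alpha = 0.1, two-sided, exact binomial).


Step 1: Discard zero differences. Original n = 13; n_eff = number of nonzero differences = 13.
Nonzero differences (with sign): +8, +1, -5, -7, -8, -6, -6, -8, -9, -9, -9, -4, -1
Step 2: Count signs: positive = 2, negative = 11.
Step 3: Under H0: P(positive) = 0.5, so the number of positives S ~ Bin(13, 0.5).
Step 4: Two-sided exact p-value = sum of Bin(13,0.5) probabilities at or below the observed probability = 0.022461.
Step 5: alpha = 0.1. reject H0.

n_eff = 13, pos = 2, neg = 11, p = 0.022461, reject H0.


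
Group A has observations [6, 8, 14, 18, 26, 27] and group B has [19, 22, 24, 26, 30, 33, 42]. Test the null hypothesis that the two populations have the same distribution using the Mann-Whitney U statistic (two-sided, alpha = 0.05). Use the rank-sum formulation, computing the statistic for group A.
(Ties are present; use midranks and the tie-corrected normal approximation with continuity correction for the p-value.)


Step 1: Combine and sort all 13 observations; assign midranks.
sorted (value, group): (6,X), (8,X), (14,X), (18,X), (19,Y), (22,Y), (24,Y), (26,X), (26,Y), (27,X), (30,Y), (33,Y), (42,Y)
ranks: 6->1, 8->2, 14->3, 18->4, 19->5, 22->6, 24->7, 26->8.5, 26->8.5, 27->10, 30->11, 33->12, 42->13
Step 2: Rank sum for X: R1 = 1 + 2 + 3 + 4 + 8.5 + 10 = 28.5.
Step 3: U_X = R1 - n1(n1+1)/2 = 28.5 - 6*7/2 = 28.5 - 21 = 7.5.
       U_Y = n1*n2 - U_X = 42 - 7.5 = 34.5.
Step 4: Ties are present, so use the tie-corrected normal approximation (with continuity correction) for the p-value.
Step 5: p-value = 0.062928; compare to alpha = 0.05. fail to reject H0.

U_X = 7.5, p = 0.062928, fail to reject H0 at alpha = 0.05.


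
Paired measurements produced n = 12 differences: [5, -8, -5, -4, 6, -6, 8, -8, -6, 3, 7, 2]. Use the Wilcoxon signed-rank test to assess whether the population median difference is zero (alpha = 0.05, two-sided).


Step 1: Drop any zero differences (none here) and take |d_i|.
|d| = [5, 8, 5, 4, 6, 6, 8, 8, 6, 3, 7, 2]
Step 2: Midrank |d_i| (ties get averaged ranks).
ranks: |5|->4.5, |8|->11, |5|->4.5, |4|->3, |6|->7, |6|->7, |8|->11, |8|->11, |6|->7, |3|->2, |7|->9, |2|->1
Step 3: Attach original signs; sum ranks with positive sign and with negative sign.
W+ = 4.5 + 7 + 11 + 2 + 9 + 1 = 34.5
W- = 11 + 4.5 + 3 + 7 + 11 + 7 = 43.5
(Check: W+ + W- = 78 should equal n(n+1)/2 = 78.)
Step 4: Test statistic W = min(W+, W-) = 34.5.
Step 5: Ties in |d|, so use the tie-corrected normal approximation.
        E[W] = n(n+1)/4 = 12*13/4 = 39.
        Tie groups: |d|=5 (t=2), |d|=6 (t=3), |d|=8 (t=3); sum(t^3 - t) = 54.
        Var[W] = n(n+1)(2n+1)/24 - sum(t^3-t)/48 = 3900/24 - 54/48 = 161.375.
        z = (W - E[W]) / sqrt(Var[W]) = (34.5 - 39) / 12.7033 = -0.3542.
        Two-sided p = 2*Phi(z) = 0.723161.
Step 6: alpha = 0.05. fail to reject H0.

W+ = 34.5, W- = 43.5, W = min = 34.5, p = 0.723161, fail to reject H0.


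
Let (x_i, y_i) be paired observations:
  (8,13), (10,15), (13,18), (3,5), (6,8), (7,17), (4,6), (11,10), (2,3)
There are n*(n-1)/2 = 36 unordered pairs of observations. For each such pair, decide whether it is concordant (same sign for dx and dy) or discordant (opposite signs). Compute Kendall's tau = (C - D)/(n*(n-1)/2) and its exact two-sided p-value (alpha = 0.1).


Step 1: Enumerate the 36 unordered pairs (i,j) with i<j and classify each by sign(x_j-x_i) * sign(y_j-y_i).
  (1,2):dx=+2,dy=+2->C; (1,3):dx=+5,dy=+5->C; (1,4):dx=-5,dy=-8->C; (1,5):dx=-2,dy=-5->C
  (1,6):dx=-1,dy=+4->D; (1,7):dx=-4,dy=-7->C; (1,8):dx=+3,dy=-3->D; (1,9):dx=-6,dy=-10->C
  (2,3):dx=+3,dy=+3->C; (2,4):dx=-7,dy=-10->C; (2,5):dx=-4,dy=-7->C; (2,6):dx=-3,dy=+2->D
  (2,7):dx=-6,dy=-9->C; (2,8):dx=+1,dy=-5->D; (2,9):dx=-8,dy=-12->C; (3,4):dx=-10,dy=-13->C
  (3,5):dx=-7,dy=-10->C; (3,6):dx=-6,dy=-1->C; (3,7):dx=-9,dy=-12->C; (3,8):dx=-2,dy=-8->C
  (3,9):dx=-11,dy=-15->C; (4,5):dx=+3,dy=+3->C; (4,6):dx=+4,dy=+12->C; (4,7):dx=+1,dy=+1->C
  (4,8):dx=+8,dy=+5->C; (4,9):dx=-1,dy=-2->C; (5,6):dx=+1,dy=+9->C; (5,7):dx=-2,dy=-2->C
  (5,8):dx=+5,dy=+2->C; (5,9):dx=-4,dy=-5->C; (6,7):dx=-3,dy=-11->C; (6,8):dx=+4,dy=-7->D
  (6,9):dx=-5,dy=-14->C; (7,8):dx=+7,dy=+4->C; (7,9):dx=-2,dy=-3->C; (8,9):dx=-9,dy=-7->C
Step 2: C = 31, D = 5, total pairs = 36.
Step 3: tau = (C - D)/(n(n-1)/2) = (31 - 5)/36 = 0.722222.
Step 4: Exact two-sided p-value (enumerate n! = 362880 permutations of y under H0): p = 0.005886.
Step 5: alpha = 0.1. reject H0.

tau_b = 0.7222 (C=31, D=5), p = 0.005886, reject H0.


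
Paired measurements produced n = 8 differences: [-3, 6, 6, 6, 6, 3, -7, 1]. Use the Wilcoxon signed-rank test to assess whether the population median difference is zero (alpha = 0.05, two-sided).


Step 1: Drop any zero differences (none here) and take |d_i|.
|d| = [3, 6, 6, 6, 6, 3, 7, 1]
Step 2: Midrank |d_i| (ties get averaged ranks).
ranks: |3|->2.5, |6|->5.5, |6|->5.5, |6|->5.5, |6|->5.5, |3|->2.5, |7|->8, |1|->1
Step 3: Attach original signs; sum ranks with positive sign and with negative sign.
W+ = 5.5 + 5.5 + 5.5 + 5.5 + 2.5 + 1 = 25.5
W- = 2.5 + 8 = 10.5
(Check: W+ + W- = 36 should equal n(n+1)/2 = 36.)
Step 4: Test statistic W = min(W+, W-) = 10.5.
Step 5: Ties in |d|, so use the tie-corrected normal approximation.
        E[W] = n(n+1)/4 = 8*9/4 = 18.
        Tie groups: |d|=3 (t=2), |d|=6 (t=4); sum(t^3 - t) = 66.
        Var[W] = n(n+1)(2n+1)/24 - sum(t^3-t)/48 = 1224/24 - 66/48 = 49.625.
        z = (W - E[W]) / sqrt(Var[W]) = (10.5 - 18) / 7.0445 = -1.0647.
        Two-sided p = 2*Phi(z) = 0.287030.
Step 6: alpha = 0.05. fail to reject H0.

W+ = 25.5, W- = 10.5, W = min = 10.5, p = 0.287030, fail to reject H0.
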